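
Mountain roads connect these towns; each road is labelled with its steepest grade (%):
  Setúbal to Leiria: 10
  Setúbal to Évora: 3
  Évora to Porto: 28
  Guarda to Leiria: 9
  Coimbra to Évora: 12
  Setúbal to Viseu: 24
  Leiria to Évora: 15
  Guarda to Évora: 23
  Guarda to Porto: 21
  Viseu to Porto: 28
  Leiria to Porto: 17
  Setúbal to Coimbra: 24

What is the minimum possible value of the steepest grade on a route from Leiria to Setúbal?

Some routes from Leiria to Setúbal:
Leiria - Guarda - Évora - Setúbal: max(9, 23, 3) = 23
Leiria - Évora - Setúbal: max(15, 3) = 15
Leiria - Setúbal: max(10) = 10
Smallest bottleneck: 10%.

10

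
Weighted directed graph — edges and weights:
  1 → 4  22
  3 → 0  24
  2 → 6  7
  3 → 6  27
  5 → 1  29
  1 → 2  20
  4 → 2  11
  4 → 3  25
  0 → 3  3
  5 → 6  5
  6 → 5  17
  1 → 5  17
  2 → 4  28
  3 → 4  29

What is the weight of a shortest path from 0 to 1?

Paths from 0 to 1:
0 - 3 - 4 - 2 - 6 - 5 - 1: 3 + 29 + 11 + 7 + 17 + 29 = 96
0 - 3 - 6 - 5 - 1: 3 + 27 + 17 + 29 = 76
The minimum is 76.

76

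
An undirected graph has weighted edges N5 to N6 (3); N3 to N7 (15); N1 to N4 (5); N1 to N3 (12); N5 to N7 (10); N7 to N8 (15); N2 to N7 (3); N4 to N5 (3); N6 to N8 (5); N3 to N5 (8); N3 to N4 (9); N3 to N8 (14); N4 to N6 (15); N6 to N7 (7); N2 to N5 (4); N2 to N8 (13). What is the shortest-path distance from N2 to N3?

Some routes from N2 to N3:
N2 → N5 → N3: 4 + 8 = 12
N2 → N5 → N4 → N3: 4 + 3 + 9 = 16
N2 → N7 → N3: 3 + 15 = 18
Shortest: 12.

12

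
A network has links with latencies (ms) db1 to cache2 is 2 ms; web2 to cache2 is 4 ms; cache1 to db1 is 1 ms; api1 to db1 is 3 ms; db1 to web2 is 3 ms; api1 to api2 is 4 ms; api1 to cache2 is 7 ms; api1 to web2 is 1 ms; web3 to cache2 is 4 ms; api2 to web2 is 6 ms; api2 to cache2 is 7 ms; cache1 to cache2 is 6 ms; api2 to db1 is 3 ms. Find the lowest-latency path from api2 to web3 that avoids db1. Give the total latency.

Some routes from api2 to web3 avoiding db1:
api2→api1→web2→cache2→web3: 4 + 1 + 4 + 4 = 13
api2→cache2→web3: 7 + 4 = 11
api2→web2→cache2→web3: 6 + 4 + 4 = 14
The minimum is 11 ms.

11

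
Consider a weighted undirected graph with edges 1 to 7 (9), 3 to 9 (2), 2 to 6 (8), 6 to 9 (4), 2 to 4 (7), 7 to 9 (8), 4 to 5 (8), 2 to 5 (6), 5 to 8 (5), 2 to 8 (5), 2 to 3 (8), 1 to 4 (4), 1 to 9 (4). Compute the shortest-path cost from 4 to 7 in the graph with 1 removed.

A few of the 4→7 routes:
4 -> 5 -> 2 -> 6 -> 9 -> 7: 8 + 6 + 8 + 4 + 8 = 34
4 -> 2 -> 3 -> 9 -> 7: 7 + 8 + 2 + 8 = 25
4 -> 5 -> 2 -> 3 -> 9 -> 7: 8 + 6 + 8 + 2 + 8 = 32
4 -> 2 -> 6 -> 9 -> 7: 7 + 8 + 4 + 8 = 27
The minimum is 25.

25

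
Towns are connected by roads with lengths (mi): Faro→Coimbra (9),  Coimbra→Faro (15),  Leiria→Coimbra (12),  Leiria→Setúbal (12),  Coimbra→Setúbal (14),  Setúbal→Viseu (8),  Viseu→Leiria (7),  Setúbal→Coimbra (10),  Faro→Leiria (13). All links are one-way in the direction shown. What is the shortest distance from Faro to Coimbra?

9

Routes from Faro to Coimbra:
Faro-Coimbra: 9
Faro-Leiria-Setúbal-Coimbra: 13 + 12 + 10 = 35
Faro-Leiria-Coimbra: 13 + 12 = 25
Best route has total 9 mi.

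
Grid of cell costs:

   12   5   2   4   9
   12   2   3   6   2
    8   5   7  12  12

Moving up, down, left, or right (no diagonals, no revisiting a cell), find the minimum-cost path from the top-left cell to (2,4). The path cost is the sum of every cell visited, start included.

Path [0,0] → [0,1] → [0,2] → [1,2] → [1,3] → [1,4] → [2,4]: 12 + 5 + 2 + 3 + 6 + 2 + 12 = 42.

42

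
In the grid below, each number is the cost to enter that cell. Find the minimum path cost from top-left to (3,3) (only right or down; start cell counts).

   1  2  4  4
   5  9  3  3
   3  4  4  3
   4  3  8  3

Path r0c0 -> r0c1 -> r0c2 -> r1c2 -> r1c3 -> r2c3 -> r3c3: 1 + 2 + 4 + 3 + 3 + 3 + 3 = 19.
For comparison, the top-then-right route costs 20.

19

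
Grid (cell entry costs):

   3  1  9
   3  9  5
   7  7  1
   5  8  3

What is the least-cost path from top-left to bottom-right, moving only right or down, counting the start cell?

Path r0c0 → r0c1 → r0c2 → r1c2 → r2c2 → r3c2: 3 + 1 + 9 + 5 + 1 + 3 = 22.

22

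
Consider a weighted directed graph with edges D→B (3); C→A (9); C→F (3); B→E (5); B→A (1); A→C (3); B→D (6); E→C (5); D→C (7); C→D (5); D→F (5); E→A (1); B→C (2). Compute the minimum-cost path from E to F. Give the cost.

7

Routes from E to F:
E→A→C→F: 1 + 3 + 3 = 7
E→C→F: 5 + 3 = 8
E→A→C→D→F: 1 + 3 + 5 + 5 = 14
E→C→D→F: 5 + 5 + 5 = 15
The minimum is 7.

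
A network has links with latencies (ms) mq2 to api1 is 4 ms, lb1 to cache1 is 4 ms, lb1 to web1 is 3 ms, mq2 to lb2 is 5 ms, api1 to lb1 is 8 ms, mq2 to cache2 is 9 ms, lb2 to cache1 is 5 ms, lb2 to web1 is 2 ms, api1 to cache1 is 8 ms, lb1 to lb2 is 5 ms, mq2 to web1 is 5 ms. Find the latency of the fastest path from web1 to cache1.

Comparing a few candidate routes:
web1 -> lb1 -> lb2 -> cache1: 3 + 5 + 5 = 13
web1 -> lb2 -> lb1 -> cache1: 2 + 5 + 4 = 11
web1 -> lb1 -> cache1: 3 + 4 = 7
web1 -> lb2 -> cache1: 2 + 5 = 7
The minimum is 7 ms.

7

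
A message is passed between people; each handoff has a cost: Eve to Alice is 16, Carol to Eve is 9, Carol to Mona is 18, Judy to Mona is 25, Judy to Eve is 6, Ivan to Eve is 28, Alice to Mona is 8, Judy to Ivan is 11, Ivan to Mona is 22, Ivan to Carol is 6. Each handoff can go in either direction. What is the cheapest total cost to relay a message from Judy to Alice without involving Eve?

Paths from Judy to Alice avoiding Eve:
Judy -> Mona -> Alice: 25 + 8 = 33
Judy -> Ivan -> Carol -> Mona -> Alice: 11 + 6 + 18 + 8 = 43
Judy -> Ivan -> Mona -> Alice: 11 + 22 + 8 = 41
Shortest: 33.

33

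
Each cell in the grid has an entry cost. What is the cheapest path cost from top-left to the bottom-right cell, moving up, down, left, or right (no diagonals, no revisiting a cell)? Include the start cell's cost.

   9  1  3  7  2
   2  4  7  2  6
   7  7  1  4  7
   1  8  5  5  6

Path (0,0)→(0,1)→(0,2)→(1,2)→(2,2)→(2,3)→(3,3)→(3,4): 9 + 1 + 3 + 7 + 1 + 4 + 5 + 6 = 36.

36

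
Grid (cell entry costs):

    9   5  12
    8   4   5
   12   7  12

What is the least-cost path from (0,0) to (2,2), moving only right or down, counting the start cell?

35

One optimal route is r0c0 r0c1 r1c1 r1c2 r2c2.
Its cost is 9 + 5 + 4 + 5 + 12 = 35.
(Top row then right column would cost 43.)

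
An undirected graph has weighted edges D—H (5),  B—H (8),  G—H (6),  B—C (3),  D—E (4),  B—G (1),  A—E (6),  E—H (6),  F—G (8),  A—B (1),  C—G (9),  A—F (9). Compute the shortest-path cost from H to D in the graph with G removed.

5

Routes from H to D avoiding G:
H → B → A → E → D: 8 + 1 + 6 + 4 = 19
H → E → D: 6 + 4 = 10
H → D: 5
Shortest: 5.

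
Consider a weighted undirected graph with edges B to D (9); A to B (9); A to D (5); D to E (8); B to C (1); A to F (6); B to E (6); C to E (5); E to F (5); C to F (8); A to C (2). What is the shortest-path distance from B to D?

Checking several routes:
B -> A -> D: 9 + 5 = 14
B -> C -> A -> D: 1 + 2 + 5 = 8
B -> E -> D: 6 + 8 = 14
B -> C -> E -> D: 1 + 5 + 8 = 14
B -> D: 9
Best route has total 8.

8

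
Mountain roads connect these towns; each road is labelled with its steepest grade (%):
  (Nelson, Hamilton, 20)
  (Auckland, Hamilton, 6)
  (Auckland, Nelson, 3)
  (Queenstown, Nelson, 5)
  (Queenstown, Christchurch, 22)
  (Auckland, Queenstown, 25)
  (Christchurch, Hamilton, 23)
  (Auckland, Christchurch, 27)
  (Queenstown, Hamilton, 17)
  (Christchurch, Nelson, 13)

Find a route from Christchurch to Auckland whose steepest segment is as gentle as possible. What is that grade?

Comparing a few candidate routes:
Christchurch - Nelson - Hamilton - Auckland: max(13, 20, 6) = 20
Christchurch - Nelson - Auckland: max(13, 3) = 13
Christchurch - Nelson - Queenstown - Hamilton - Auckland: max(13, 5, 17, 6) = 17
Smallest bottleneck: 13%.

13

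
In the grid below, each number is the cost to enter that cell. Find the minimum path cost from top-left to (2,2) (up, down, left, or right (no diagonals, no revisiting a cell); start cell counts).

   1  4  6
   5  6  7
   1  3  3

13

One optimal route is r0c0→r1c0→r2c0→r2c1→r2c2.
Its cost is 1 + 5 + 1 + 3 + 3 = 13.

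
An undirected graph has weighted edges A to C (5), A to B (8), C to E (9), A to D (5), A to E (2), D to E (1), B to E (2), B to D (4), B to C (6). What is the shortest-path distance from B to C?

Comparing a few candidate routes:
B→C: 6
B→E→C: 2 + 9 = 11
B→E→D→A→C: 2 + 1 + 5 + 5 = 13
B→E→A→C: 2 + 2 + 5 = 9
B→D→E→A→C: 4 + 1 + 2 + 5 = 12
Shortest: 6.

6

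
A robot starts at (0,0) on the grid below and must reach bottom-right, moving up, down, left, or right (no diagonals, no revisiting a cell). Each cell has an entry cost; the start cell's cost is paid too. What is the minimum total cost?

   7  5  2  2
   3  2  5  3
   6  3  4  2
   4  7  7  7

Best path: (0,0) → (0,1) → (0,2) → (0,3) → (1,3) → (2,3) → (3,3)
Cost: 7 + 5 + 2 + 2 + 3 + 2 + 7 = 28

28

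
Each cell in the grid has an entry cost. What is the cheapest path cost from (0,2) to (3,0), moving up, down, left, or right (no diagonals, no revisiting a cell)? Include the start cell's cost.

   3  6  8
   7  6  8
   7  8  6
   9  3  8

One optimal route is [0,2] → [0,1] → [0,0] → [1,0] → [2,0] → [3,0].
Its cost is 8 + 6 + 3 + 7 + 7 + 9 = 40.

40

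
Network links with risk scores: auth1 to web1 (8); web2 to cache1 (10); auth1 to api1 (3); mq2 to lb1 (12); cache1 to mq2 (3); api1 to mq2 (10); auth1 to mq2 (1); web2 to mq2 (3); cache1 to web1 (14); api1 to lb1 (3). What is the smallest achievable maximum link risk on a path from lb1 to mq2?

3

Checking several routes:
lb1-api1-auth1-mq2: max(3, 3, 1) = 3
lb1-mq2: max(12) = 12
lb1-api1-mq2: max(3, 10) = 10
Best route has worst link 3.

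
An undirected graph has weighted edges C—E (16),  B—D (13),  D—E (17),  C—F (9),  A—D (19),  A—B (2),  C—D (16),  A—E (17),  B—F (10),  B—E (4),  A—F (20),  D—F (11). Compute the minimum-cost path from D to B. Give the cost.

Some routes from D to B:
D-F-A-B: 11 + 20 + 2 = 33
D-E-B: 17 + 4 = 21
D-F-B: 11 + 10 = 21
D-C-F-B: 16 + 9 + 10 = 35
D-A-B: 19 + 2 = 21
D-B: 13
The minimum is 13.

13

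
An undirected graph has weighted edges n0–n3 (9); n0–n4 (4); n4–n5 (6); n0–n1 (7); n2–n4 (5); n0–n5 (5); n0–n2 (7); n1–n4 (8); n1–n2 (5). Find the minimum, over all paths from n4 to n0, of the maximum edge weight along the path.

Comparing a few candidate routes:
n4 - n1 - n0: max(8, 7) = 8
n4 - n2 - n0: max(5, 7) = 7
n4 - n5 - n0: max(6, 5) = 6
n4 - n2 - n1 - n0: max(5, 5, 7) = 7
n4 - n0: max(4) = 4
Smallest bottleneck: 4.

4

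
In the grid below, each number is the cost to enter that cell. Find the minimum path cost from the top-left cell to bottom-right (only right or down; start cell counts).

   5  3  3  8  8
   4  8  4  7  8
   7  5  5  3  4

Path r0c0 → r0c1 → r0c2 → r1c2 → r2c2 → r2c3 → r2c4: 5 + 3 + 3 + 4 + 5 + 3 + 4 = 27.

27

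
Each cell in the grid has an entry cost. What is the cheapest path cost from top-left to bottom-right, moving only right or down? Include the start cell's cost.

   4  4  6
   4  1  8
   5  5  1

Take (0,0) (0,1) (1,1) (2,1) (2,2) for a total of 4 + 4 + 1 + 5 + 1 = 15.

15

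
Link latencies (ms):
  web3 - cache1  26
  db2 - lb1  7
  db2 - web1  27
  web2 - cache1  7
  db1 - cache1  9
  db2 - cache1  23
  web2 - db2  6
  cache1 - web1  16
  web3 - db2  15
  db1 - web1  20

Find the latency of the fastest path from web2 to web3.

21

Checking several routes:
web2→cache1→web3: 7 + 26 = 33
web2→cache1→db2→web3: 7 + 23 + 15 = 45
web2→cache1→web1→db2→web3: 7 + 16 + 27 + 15 = 65
web2→db2→web3: 6 + 15 = 21
web2→db2→web1→cache1→web3: 6 + 27 + 16 + 26 = 75
web2→db2→cache1→web3: 6 + 23 + 26 = 55
Best route has total 21 ms.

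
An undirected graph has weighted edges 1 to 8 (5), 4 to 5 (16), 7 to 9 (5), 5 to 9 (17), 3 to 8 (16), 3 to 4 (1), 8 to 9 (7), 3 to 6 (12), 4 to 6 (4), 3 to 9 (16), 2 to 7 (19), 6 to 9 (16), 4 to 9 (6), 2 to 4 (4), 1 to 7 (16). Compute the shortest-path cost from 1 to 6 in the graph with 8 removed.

31

A few of the 1→6 routes:
1 - 7 - 9 - 4 - 6: 16 + 5 + 6 + 4 = 31
1 - 7 - 9 - 4 - 3 - 6: 16 + 5 + 6 + 1 + 12 = 40
1 - 7 - 9 - 6: 16 + 5 + 16 = 37
1 - 7 - 9 - 3 - 4 - 6: 16 + 5 + 16 + 1 + 4 = 42
Best route has total 31.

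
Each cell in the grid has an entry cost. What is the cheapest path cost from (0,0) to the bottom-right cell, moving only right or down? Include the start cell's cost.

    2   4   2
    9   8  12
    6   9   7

One optimal route is [0,0] → [0,1] → [0,2] → [1,2] → [2,2].
Its cost is 2 + 4 + 2 + 12 + 7 = 27.

27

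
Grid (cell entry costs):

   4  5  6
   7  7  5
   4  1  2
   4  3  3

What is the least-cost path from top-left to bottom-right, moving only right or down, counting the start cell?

One optimal route is (0,0) -> (1,0) -> (2,0) -> (2,1) -> (2,2) -> (3,2).
Its cost is 4 + 7 + 4 + 1 + 2 + 3 = 21.

21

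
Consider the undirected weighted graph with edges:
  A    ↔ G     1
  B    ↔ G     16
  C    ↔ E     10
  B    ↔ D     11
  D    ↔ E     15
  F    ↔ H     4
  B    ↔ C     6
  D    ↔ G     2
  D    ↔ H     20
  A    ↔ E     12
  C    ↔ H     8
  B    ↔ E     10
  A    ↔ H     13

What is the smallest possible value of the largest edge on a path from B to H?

Checking several routes:
B - E - C - H: max(10, 10, 8) = 10
B - C - H: max(6, 8) = 8
B - D - G - A - E - C - H: max(11, 2, 1, 12, 10, 8) = 12
B - D - G - A - H: max(11, 2, 1, 13) = 13
Smallest bottleneck: 8.

8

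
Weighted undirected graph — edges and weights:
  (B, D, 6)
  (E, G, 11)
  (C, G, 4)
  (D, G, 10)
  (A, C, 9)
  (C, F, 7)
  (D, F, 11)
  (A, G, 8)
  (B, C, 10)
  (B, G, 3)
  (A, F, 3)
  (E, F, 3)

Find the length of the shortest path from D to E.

Comparing a few candidate routes:
D - G - E: 10 + 11 = 21
D - B - G - E: 6 + 3 + 11 = 20
D - F - E: 11 + 3 = 14
Shortest: 14.

14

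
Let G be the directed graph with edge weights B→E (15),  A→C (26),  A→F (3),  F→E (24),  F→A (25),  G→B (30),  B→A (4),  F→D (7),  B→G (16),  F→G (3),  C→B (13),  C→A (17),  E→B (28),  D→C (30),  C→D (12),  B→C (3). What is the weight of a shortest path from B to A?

4

Routes from B to A:
B -> A: 4
B -> C -> A: 3 + 17 = 20
Shortest: 4.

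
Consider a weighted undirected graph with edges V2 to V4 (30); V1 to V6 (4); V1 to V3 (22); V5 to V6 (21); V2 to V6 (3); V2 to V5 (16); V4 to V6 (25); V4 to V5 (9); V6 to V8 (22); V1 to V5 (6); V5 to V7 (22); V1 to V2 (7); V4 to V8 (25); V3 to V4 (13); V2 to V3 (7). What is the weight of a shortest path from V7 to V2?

35

Some routes from V7 to V2:
V7→V5→V6→V2: 22 + 21 + 3 = 46
V7→V5→V1→V2: 22 + 6 + 7 = 35
V7→V5→V1→V6→V2: 22 + 6 + 4 + 3 = 35
V7→V5→V2: 22 + 16 = 38
Best route has total 35.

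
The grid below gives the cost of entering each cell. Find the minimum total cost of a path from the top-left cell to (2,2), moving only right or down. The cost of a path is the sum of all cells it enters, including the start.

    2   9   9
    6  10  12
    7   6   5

One optimal route is r0c0→r1c0→r2c0→r2c1→r2c2.
Its cost is 2 + 6 + 7 + 6 + 5 = 26.
(Top row then right column would cost 37.)

26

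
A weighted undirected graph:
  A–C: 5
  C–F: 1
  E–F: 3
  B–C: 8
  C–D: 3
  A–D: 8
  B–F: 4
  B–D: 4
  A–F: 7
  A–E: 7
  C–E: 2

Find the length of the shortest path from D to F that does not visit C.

Candidate routes:
D - B - F: 4 + 4 = 8
D - A - E - F: 8 + 7 + 3 = 18
D - A - F: 8 + 7 = 15
Best route has total 8.

8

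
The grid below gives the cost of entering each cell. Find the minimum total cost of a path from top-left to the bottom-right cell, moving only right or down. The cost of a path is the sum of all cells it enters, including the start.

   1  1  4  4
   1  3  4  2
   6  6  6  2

One optimal route is [0,0] → [0,1] → [1,1] → [1,2] → [1,3] → [2,3].
Its cost is 1 + 1 + 3 + 4 + 2 + 2 = 13.

13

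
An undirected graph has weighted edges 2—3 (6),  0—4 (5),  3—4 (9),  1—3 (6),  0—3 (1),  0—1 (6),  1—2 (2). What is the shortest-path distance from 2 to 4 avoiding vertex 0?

15

Paths from 2 to 4 avoiding 0:
2→1→3→4: 2 + 6 + 9 = 17
2→3→4: 6 + 9 = 15
The minimum is 15.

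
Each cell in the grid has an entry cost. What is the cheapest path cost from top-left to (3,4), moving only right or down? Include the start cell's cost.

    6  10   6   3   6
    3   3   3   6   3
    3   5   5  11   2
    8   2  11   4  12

Take r0c0→r1c0→r1c1→r1c2→r1c3→r1c4→r2c4→r3c4 for a total of 6 + 3 + 3 + 3 + 6 + 3 + 2 + 12 = 38.
For comparison, the top-then-right route costs 48.

38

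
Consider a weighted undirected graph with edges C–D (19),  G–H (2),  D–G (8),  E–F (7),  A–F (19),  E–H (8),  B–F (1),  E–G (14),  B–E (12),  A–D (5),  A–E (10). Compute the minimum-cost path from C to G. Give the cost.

Checking several routes:
C -> D -> A -> E -> G: 19 + 5 + 10 + 14 = 48
C -> D -> A -> F -> E -> G: 19 + 5 + 19 + 7 + 14 = 64
C -> D -> G: 19 + 8 = 27
C -> D -> A -> E -> H -> G: 19 + 5 + 10 + 8 + 2 = 44
C -> D -> A -> F -> E -> H -> G: 19 + 5 + 19 + 7 + 8 + 2 = 60
The minimum is 27.

27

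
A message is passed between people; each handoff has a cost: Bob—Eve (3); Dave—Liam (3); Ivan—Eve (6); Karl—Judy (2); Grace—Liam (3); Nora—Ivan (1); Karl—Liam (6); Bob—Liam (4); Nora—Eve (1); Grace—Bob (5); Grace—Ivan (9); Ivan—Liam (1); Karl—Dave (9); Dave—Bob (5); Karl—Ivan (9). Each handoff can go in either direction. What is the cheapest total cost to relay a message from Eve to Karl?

9

Checking several routes:
Eve→Bob→Liam→Karl: 3 + 4 + 6 = 13
Eve→Nora→Ivan→Liam→Karl: 1 + 1 + 1 + 6 = 9
Eve→Nora→Ivan→Karl: 1 + 1 + 9 = 11
Eve→Ivan→Liam→Karl: 6 + 1 + 6 = 13
The minimum is 9.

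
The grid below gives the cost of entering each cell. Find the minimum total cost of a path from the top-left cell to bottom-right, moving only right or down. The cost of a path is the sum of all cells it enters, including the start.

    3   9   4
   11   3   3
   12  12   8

26

One optimal route is r0c0 -> r0c1 -> r1c1 -> r1c2 -> r2c2.
Its cost is 3 + 9 + 3 + 3 + 8 = 26.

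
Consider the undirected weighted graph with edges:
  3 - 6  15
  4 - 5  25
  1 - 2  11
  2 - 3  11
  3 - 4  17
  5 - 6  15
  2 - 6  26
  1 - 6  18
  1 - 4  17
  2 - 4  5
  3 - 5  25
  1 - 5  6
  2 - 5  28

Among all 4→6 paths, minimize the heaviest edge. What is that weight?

Some routes from 4 to 6:
4-1-2-3-6: max(17, 11, 11, 15) = 17
4-1-5-6: max(17, 6, 15) = 17
4-2-1-5-6: max(5, 11, 6, 15) = 15
4-2-3-6: max(5, 11, 15) = 15
4-3-2-1-5-6: max(17, 11, 11, 6, 15) = 17
Best route has worst link 15.

15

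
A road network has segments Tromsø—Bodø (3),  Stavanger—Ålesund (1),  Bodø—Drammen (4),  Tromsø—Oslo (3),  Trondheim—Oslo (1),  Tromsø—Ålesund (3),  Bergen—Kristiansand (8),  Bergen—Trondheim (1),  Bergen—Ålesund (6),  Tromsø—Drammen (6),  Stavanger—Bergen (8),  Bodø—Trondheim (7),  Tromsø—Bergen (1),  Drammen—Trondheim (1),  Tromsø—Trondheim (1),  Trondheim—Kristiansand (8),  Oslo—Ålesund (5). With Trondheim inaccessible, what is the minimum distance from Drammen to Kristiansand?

Checking several routes:
Drammen-Tromsø-Bergen-Kristiansand: 6 + 1 + 8 = 15
Drammen-Tromsø-Ålesund-Bergen-Kristiansand: 6 + 3 + 6 + 8 = 23
Drammen-Bodø-Tromsø-Bergen-Kristiansand: 4 + 3 + 1 + 8 = 16
Best route has total 15 km.

15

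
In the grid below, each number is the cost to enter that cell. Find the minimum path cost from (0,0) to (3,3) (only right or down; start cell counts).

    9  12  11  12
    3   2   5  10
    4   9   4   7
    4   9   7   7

37

Path [0,0] [1,0] [1,1] [1,2] [2,2] [2,3] [3,3]: 9 + 3 + 2 + 5 + 4 + 7 + 7 = 37.
(Top row then right column would cost 68.)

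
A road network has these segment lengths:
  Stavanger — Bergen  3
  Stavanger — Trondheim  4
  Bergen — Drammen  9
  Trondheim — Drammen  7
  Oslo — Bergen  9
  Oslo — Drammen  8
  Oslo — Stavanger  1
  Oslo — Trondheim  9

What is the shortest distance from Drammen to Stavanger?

9

Some routes from Drammen to Stavanger:
Drammen -> Bergen -> Stavanger: 9 + 3 = 12
Drammen -> Trondheim -> Stavanger: 7 + 4 = 11
Drammen -> Trondheim -> Oslo -> Stavanger: 7 + 9 + 1 = 17
Drammen -> Oslo -> Stavanger: 8 + 1 = 9
The minimum is 9.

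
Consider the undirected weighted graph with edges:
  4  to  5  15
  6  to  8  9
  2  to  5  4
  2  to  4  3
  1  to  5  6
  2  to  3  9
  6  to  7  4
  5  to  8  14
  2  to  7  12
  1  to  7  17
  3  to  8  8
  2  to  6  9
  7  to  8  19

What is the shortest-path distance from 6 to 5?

13

Some routes from 6 to 5:
6 -> 2 -> 5: 9 + 4 = 13
6 -> 2 -> 4 -> 5: 9 + 3 + 15 = 27
6 -> 7 -> 1 -> 5: 4 + 17 + 6 = 27
6 -> 8 -> 5: 9 + 14 = 23
6 -> 7 -> 2 -> 5: 4 + 12 + 4 = 20
The minimum is 13.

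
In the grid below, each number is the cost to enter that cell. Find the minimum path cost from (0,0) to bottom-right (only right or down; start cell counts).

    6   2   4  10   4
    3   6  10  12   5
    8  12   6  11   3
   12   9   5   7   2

Cheapest: r0c0→r0c1→r0c2→r0c3→r0c4→r1c4→r2c4→r3c4
  6 + 2 + 4 + 10 + 4 + 5 + 3 + 2 = 36

36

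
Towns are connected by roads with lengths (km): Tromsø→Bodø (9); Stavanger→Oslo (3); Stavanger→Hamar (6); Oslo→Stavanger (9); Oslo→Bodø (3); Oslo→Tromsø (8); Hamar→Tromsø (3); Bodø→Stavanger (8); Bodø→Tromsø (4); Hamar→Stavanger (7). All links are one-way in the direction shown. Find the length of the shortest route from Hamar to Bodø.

12

Routes from Hamar to Bodø:
Hamar → Stavanger → Oslo → Tromsø → Bodø: 7 + 3 + 8 + 9 = 27
Hamar → Stavanger → Oslo → Bodø: 7 + 3 + 3 = 13
Hamar → Tromsø → Bodø: 3 + 9 = 12
Shortest: 12 km.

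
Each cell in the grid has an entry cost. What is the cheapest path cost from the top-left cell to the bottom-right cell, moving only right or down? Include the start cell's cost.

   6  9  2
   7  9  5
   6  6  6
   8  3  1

Cheapest: [0,0] -> [0,1] -> [0,2] -> [1,2] -> [2,2] -> [3,2]
  6 + 9 + 2 + 5 + 6 + 1 = 29

29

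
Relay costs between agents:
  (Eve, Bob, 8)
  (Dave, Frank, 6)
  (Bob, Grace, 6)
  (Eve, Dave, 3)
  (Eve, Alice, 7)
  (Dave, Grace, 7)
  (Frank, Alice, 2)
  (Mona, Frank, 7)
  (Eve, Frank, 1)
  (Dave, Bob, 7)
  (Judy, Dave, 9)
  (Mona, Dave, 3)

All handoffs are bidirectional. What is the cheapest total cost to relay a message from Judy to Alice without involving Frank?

Candidate routes:
Judy→Dave→Bob→Eve→Alice: 9 + 7 + 8 + 7 = 31
Judy→Dave→Eve→Alice: 9 + 3 + 7 = 19
Judy→Dave→Grace→Bob→Eve→Alice: 9 + 7 + 6 + 8 + 7 = 37
Best route has total 19.

19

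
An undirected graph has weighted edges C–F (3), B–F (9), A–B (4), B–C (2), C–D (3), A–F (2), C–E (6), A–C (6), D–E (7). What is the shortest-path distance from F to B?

A few of the F→B routes:
F→C→B: 3 + 2 = 5
F→A→B: 2 + 4 = 6
F→B: 9
Best route has total 5.

5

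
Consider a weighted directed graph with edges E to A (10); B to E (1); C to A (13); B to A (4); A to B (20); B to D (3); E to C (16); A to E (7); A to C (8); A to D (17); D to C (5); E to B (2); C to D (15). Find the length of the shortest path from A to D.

A few of the A→D routes:
A-E-B-D: 7 + 2 + 3 = 12
A-D: 17
A-B-D: 20 + 3 = 23
Best route has total 12.

12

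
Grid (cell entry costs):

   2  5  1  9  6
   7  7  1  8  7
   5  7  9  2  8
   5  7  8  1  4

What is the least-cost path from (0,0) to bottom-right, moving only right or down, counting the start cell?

24

Best path: (0,0) (0,1) (0,2) (1,2) (1,3) (2,3) (3,3) (3,4)
Cost: 2 + 5 + 1 + 1 + 8 + 2 + 1 + 4 = 24
(Top row then right column would cost 42.)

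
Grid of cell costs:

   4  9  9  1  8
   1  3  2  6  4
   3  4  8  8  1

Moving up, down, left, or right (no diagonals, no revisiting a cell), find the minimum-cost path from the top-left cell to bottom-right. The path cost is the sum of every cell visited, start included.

Best path: (0,0) -> (1,0) -> (1,1) -> (1,2) -> (1,3) -> (1,4) -> (2,4)
Cost: 4 + 1 + 3 + 2 + 6 + 4 + 1 = 21

21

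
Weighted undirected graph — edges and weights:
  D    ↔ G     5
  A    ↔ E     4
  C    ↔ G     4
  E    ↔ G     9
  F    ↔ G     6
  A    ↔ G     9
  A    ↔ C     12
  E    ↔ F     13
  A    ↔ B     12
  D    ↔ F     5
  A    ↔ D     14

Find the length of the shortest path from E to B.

16

A few of the E→B routes:
E → G → D → A → B: 9 + 5 + 14 + 12 = 40
E → G → C → A → B: 9 + 4 + 12 + 12 = 37
E → A → B: 4 + 12 = 16
E → G → A → B: 9 + 9 + 12 = 30
The minimum is 16.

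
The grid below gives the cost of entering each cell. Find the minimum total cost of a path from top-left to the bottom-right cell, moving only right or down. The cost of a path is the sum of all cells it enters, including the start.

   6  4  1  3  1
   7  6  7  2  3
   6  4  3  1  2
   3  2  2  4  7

26

Cheapest: (0,0) → (0,1) → (0,2) → (0,3) → (1,3) → (2,3) → (2,4) → (3,4)
  6 + 4 + 1 + 3 + 2 + 1 + 2 + 7 = 26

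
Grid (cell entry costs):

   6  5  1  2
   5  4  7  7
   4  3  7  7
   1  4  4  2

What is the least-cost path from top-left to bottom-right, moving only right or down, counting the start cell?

26

One optimal route is r0c0 r1c0 r2c0 r3c0 r3c1 r3c2 r3c3.
Its cost is 6 + 5 + 4 + 1 + 4 + 4 + 2 = 26.
For comparison, the top-then-right route costs 30.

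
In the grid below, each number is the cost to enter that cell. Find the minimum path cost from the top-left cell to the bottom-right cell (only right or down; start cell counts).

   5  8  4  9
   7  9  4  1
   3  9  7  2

Cheapest: r0c0→r0c1→r0c2→r1c2→r1c3→r2c3
  5 + 8 + 4 + 4 + 1 + 2 = 24

24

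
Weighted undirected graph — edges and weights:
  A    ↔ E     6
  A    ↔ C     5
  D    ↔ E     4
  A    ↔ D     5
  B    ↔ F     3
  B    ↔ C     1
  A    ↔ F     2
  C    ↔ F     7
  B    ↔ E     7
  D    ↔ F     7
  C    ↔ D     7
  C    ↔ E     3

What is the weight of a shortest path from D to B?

Checking several routes:
D → C → B: 7 + 1 = 8
D → E → B: 4 + 7 = 11
D → A → F → B: 5 + 2 + 3 = 10
D → A → C → B: 5 + 5 + 1 = 11
D → E → C → B: 4 + 3 + 1 = 8
D → F → B: 7 + 3 = 10
Best route has total 8.

8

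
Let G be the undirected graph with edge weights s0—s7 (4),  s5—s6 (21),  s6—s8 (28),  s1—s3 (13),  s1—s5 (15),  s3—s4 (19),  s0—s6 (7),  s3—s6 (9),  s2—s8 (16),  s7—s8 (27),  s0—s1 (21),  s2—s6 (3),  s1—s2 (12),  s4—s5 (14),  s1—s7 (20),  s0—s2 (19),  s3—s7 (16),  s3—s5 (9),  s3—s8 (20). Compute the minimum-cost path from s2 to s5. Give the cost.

21

Comparing a few candidate routes:
s2 -> s6 -> s3 -> s5: 3 + 9 + 9 = 21
s2 -> s6 -> s0 -> s7 -> s3 -> s5: 3 + 7 + 4 + 16 + 9 = 39
s2 -> s6 -> s5: 3 + 21 = 24
s2 -> s1 -> s5: 12 + 15 = 27
s2 -> s1 -> s3 -> s5: 12 + 13 + 9 = 34
Best route has total 21.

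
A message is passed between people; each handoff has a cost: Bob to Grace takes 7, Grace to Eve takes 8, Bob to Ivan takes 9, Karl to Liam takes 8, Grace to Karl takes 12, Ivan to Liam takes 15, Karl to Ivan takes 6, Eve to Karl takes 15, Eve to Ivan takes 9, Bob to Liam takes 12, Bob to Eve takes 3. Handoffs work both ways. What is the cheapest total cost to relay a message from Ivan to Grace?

16

Checking several routes:
Ivan→Eve→Bob→Grace: 9 + 3 + 7 = 19
Ivan→Karl→Grace: 6 + 12 = 18
Ivan→Eve→Grace: 9 + 8 = 17
Ivan→Bob→Grace: 9 + 7 = 16
Ivan→Bob→Eve→Grace: 9 + 3 + 8 = 20
Shortest: 16.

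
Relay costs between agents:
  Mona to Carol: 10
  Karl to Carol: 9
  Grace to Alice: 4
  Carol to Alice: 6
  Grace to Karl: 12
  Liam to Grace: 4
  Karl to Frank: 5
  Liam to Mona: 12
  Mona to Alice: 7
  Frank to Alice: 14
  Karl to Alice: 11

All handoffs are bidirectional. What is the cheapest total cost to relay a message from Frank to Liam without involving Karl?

Candidate routes:
Frank→Alice→Mona→Liam: 14 + 7 + 12 = 33
Frank→Alice→Carol→Mona→Liam: 14 + 6 + 10 + 12 = 42
Frank→Alice→Grace→Liam: 14 + 4 + 4 = 22
Best route has total 22.

22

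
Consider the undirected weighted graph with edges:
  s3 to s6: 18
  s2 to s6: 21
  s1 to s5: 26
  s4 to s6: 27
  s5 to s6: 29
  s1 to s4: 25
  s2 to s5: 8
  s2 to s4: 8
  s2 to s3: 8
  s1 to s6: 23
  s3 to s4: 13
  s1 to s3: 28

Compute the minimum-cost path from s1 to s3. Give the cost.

28

Comparing a few candidate routes:
s1 - s3: 28
s1 - s6 - s3: 23 + 18 = 41
s1 - s6 - s2 - s3: 23 + 21 + 8 = 52
s1 - s5 - s2 - s3: 26 + 8 + 8 = 42
s1 - s4 - s2 - s3: 25 + 8 + 8 = 41
s1 - s4 - s3: 25 + 13 = 38
Shortest: 28.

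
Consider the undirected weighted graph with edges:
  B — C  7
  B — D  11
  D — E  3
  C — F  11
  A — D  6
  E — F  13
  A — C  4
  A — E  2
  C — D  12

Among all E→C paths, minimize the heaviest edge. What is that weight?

Comparing a few candidate routes:
E-D-A-C: max(3, 6, 4) = 6
E-A-D-B-C: max(2, 6, 11, 7) = 11
E-A-C: max(2, 4) = 4
E-A-D-C: max(2, 6, 12) = 12
E-D-C: max(3, 12) = 12
E-D-B-C: max(3, 11, 7) = 11
Best route has worst link 4.

4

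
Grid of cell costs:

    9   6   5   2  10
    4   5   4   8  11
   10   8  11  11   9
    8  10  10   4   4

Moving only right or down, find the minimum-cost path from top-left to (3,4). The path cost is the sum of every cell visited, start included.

One optimal route is [0,0] -> [0,1] -> [0,2] -> [0,3] -> [1,3] -> [2,3] -> [3,3] -> [3,4].
Its cost is 9 + 6 + 5 + 2 + 8 + 11 + 4 + 4 = 49.
(Top row then right column would cost 56.)

49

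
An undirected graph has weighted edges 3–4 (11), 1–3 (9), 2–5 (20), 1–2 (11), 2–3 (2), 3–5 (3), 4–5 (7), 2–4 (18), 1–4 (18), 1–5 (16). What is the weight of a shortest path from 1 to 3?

9

Checking several routes:
1 → 4 → 3: 18 + 11 = 29
1 → 2 → 5 → 3: 11 + 20 + 3 = 34
1 → 5 → 3: 16 + 3 = 19
1 → 2 → 3: 11 + 2 = 13
1 → 4 → 5 → 3: 18 + 7 + 3 = 28
1 → 3: 9
The minimum is 9.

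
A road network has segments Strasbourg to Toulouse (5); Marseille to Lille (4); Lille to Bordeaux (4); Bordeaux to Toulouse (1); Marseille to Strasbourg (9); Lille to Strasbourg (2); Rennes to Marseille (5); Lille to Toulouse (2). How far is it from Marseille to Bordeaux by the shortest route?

7

Checking several routes:
Marseille-Lille-Bordeaux: 4 + 4 = 8
Marseille-Lille-Strasbourg-Toulouse-Bordeaux: 4 + 2 + 5 + 1 = 12
Marseille-Lille-Toulouse-Bordeaux: 4 + 2 + 1 = 7
The minimum is 7 mi.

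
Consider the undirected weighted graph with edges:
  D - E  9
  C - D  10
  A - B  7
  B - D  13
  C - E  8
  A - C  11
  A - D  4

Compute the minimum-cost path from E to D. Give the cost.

9

Paths from E to D:
E -> C -> D: 8 + 10 = 18
E -> D: 9
E -> C -> A -> B -> D: 8 + 11 + 7 + 13 = 39
E -> C -> A -> D: 8 + 11 + 4 = 23
The minimum is 9.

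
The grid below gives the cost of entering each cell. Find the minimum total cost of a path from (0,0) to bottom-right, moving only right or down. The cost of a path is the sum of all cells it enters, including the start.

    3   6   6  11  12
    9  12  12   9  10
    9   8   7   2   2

Best path: (0,0) -> (0,1) -> (0,2) -> (1,2) -> (2,2) -> (2,3) -> (2,4)
Cost: 3 + 6 + 6 + 12 + 7 + 2 + 2 = 38
(Top row then right column would cost 50.)

38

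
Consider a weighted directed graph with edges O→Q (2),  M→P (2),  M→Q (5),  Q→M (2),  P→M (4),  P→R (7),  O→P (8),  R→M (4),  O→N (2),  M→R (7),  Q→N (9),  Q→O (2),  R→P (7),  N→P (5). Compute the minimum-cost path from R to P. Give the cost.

A few of the R→P routes:
R → M → Q → O → N → P: 4 + 5 + 2 + 2 + 5 = 18
R → M → P: 4 + 2 = 6
R → P: 7
R → M → Q → O → P: 4 + 5 + 2 + 8 = 19
The minimum is 6.

6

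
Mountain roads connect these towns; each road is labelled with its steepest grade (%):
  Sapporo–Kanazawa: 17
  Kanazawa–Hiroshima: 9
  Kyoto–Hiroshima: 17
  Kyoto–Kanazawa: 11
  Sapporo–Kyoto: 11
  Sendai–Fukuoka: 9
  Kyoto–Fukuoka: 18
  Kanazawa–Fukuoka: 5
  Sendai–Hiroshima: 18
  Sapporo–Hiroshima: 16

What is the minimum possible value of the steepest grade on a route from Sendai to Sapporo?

Checking several routes:
Sendai → Fukuoka → Kanazawa → Kyoto → Sapporo: max(9, 5, 11, 11) = 11
Sendai → Fukuoka → Kanazawa → Hiroshima → Kyoto → Sapporo: max(9, 5, 9, 17, 11) = 17
Sendai → Fukuoka → Kanazawa → Hiroshima → Sapporo: max(9, 5, 9, 16) = 16
Smallest bottleneck: 11%.

11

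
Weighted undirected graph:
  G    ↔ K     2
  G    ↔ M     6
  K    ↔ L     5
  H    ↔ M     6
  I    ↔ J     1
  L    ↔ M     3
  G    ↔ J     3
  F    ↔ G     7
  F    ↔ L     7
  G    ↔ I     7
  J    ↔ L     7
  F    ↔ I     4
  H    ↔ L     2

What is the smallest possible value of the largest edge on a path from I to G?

3

Comparing a few candidate routes:
I -> J -> L -> M -> G: max(1, 7, 3, 6) = 7
I -> J -> G: max(1, 3) = 3
I -> J -> L -> F -> G: max(1, 7, 7, 7) = 7
I -> J -> L -> K -> G: max(1, 7, 5, 2) = 7
The minimum achievable maximum is 3.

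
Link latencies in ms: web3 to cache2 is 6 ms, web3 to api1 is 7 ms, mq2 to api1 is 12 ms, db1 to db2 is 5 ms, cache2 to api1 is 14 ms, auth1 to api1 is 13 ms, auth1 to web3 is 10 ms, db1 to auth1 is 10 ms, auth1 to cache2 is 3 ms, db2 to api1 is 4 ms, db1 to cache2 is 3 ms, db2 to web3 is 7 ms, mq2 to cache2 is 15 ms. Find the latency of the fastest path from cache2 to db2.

8

Checking several routes:
cache2→api1→db2: 14 + 4 = 18
cache2→db1→db2: 3 + 5 = 8
cache2→web3→api1→db2: 6 + 7 + 4 = 17
cache2→auth1→db1→db2: 3 + 10 + 5 = 18
cache2→web3→db2: 6 + 7 = 13
The minimum is 8 ms.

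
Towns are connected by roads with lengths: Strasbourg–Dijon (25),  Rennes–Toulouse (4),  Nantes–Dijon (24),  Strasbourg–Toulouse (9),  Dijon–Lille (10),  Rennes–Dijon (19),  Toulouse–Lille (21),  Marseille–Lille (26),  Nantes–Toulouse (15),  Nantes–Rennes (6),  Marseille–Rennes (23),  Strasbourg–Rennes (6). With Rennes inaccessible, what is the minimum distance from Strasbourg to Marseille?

Candidate routes:
Strasbourg→Dijon→Nantes→Toulouse→Lille→Marseille: 25 + 24 + 15 + 21 + 26 = 111
Strasbourg→Toulouse→Lille→Marseille: 9 + 21 + 26 = 56
Strasbourg→Toulouse→Nantes→Dijon→Lille→Marseille: 9 + 15 + 24 + 10 + 26 = 84
Strasbourg→Dijon→Lille→Marseille: 25 + 10 + 26 = 61
Best route has total 56.

56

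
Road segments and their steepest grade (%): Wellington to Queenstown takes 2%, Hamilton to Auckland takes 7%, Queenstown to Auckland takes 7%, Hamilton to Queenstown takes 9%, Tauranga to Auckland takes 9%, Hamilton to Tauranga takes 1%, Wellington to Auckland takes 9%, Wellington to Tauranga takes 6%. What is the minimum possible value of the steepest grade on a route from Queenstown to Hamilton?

A few of the Queenstown→Hamilton routes:
Queenstown -> Hamilton: max(9) = 9
Queenstown -> Wellington -> Auckland -> Tauranga -> Hamilton: max(2, 9, 9, 1) = 9
Queenstown -> Auckland -> Hamilton: max(7, 7) = 7
Queenstown -> Wellington -> Tauranga -> Hamilton: max(2, 6, 1) = 6
Smallest bottleneck: 6%.

6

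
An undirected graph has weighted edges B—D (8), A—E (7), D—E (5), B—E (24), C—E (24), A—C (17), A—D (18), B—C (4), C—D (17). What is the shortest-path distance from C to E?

17

Some routes from C to E:
C -> A -> E: 17 + 7 = 24
C -> B -> D -> A -> E: 4 + 8 + 18 + 7 = 37
C -> B -> E: 4 + 24 = 28
C -> B -> D -> E: 4 + 8 + 5 = 17
C -> D -> E: 17 + 5 = 22
C -> E: 24
The minimum is 17.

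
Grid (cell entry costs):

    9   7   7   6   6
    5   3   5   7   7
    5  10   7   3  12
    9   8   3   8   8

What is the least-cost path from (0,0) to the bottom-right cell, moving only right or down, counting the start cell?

48

Best path: (0,0) (1,0) (1,1) (1,2) (1,3) (2,3) (3,3) (3,4)
Cost: 9 + 5 + 3 + 5 + 7 + 3 + 8 + 8 = 48
For comparison, the top-then-right route costs 62.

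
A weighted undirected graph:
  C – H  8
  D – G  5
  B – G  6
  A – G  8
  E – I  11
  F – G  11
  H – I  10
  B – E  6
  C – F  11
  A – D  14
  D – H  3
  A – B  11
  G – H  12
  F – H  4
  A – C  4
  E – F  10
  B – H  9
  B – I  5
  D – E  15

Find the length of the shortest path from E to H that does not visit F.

Some routes from E to H avoiding F:
E → B → H: 6 + 9 = 15
E → D → H: 15 + 3 = 18
E → B → G → D → H: 6 + 6 + 5 + 3 = 20
Best route has total 15.

15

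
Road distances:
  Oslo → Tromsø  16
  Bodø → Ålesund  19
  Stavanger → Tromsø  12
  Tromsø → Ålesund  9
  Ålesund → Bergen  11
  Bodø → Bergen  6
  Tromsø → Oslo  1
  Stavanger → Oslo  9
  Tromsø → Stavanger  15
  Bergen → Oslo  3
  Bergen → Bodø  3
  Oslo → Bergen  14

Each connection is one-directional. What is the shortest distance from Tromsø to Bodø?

18

Candidate routes:
Tromsø -> Ålesund -> Bergen -> Bodø: 9 + 11 + 3 = 23
Tromsø -> Stavanger -> Oslo -> Bergen -> Bodø: 15 + 9 + 14 + 3 = 41
Tromsø -> Oslo -> Bergen -> Bodø: 1 + 14 + 3 = 18
Shortest: 18.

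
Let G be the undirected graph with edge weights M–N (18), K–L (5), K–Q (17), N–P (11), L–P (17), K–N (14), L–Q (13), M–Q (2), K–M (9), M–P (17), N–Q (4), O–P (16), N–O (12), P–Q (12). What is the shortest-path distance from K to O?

26

Comparing a few candidate routes:
K→Q→N→O: 17 + 4 + 12 = 33
K→M→Q→N→O: 9 + 2 + 4 + 12 = 27
K→N→O: 14 + 12 = 26
The minimum is 26.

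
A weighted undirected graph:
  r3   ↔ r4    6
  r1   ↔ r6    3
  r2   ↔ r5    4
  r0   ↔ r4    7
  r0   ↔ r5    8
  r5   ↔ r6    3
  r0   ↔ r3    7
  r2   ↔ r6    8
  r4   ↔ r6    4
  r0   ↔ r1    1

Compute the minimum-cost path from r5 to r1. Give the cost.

6

Checking several routes:
r5→r2→r6→r1: 4 + 8 + 3 = 15
r5→r0→r1: 8 + 1 = 9
r5→r6→r1: 3 + 3 = 6
r5→r6→r4→r3→r0→r1: 3 + 4 + 6 + 7 + 1 = 21
r5→r6→r4→r0→r1: 3 + 4 + 7 + 1 = 15
r5→r0→r4→r6→r1: 8 + 7 + 4 + 3 = 22
Shortest: 6.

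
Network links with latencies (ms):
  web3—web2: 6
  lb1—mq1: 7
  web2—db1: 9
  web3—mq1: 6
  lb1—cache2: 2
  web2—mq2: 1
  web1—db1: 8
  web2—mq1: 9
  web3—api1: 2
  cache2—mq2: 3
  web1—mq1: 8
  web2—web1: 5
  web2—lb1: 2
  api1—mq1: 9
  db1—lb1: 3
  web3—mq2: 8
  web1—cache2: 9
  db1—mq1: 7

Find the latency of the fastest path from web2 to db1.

5

Some routes from web2 to db1:
web2→mq2→cache2→lb1→db1: 1 + 3 + 2 + 3 = 9
web2→web1→db1: 5 + 8 = 13
web2→lb1→mq1→db1: 2 + 7 + 7 = 16
web2→db1: 9
web2→lb1→db1: 2 + 3 = 5
The minimum is 5 ms.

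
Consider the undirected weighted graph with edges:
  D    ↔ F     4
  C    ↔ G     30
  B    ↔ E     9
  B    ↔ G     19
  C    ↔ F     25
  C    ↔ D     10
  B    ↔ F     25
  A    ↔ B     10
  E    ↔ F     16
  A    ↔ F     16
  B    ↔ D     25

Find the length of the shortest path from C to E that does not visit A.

A few of the C→E routes:
C-D-B-E: 10 + 25 + 9 = 44
C-D-F-B-E: 10 + 4 + 25 + 9 = 48
C-F-E: 25 + 16 = 41
C-D-F-E: 10 + 4 + 16 = 30
The minimum is 30.

30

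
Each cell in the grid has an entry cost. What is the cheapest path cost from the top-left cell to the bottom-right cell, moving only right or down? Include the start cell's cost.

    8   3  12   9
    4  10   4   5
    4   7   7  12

42

Path [0,0] -> [0,1] -> [1,1] -> [1,2] -> [1,3] -> [2,3]: 8 + 3 + 10 + 4 + 5 + 12 = 42.
(Top row then right column would cost 49.)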